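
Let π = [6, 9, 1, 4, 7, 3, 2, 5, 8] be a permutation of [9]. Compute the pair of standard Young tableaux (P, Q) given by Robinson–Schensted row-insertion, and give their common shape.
P = [1, 2, 5, 8] / [3, 7] / [4, 9] / [6];  Q = [1, 2, 5, 9] / [3, 4] / [6, 8] / [7];  common shape = (4, 2, 2, 1)

Row-insert the values π_1, π_2, … into P one at a time, bumping the leftmost entry strictly greater than the inserted value down to the next row. The recording tableau Q records, in position (i, j), the step at which that cell was added to P.
  Insert 6 (step 1): P = [6];  Q = [1]
  Insert 9 (step 2): P = [6, 9];  Q = [1, 2]
  Insert 1 (step 3): P = [1, 9] / [6];  Q = [1, 2] / [3]
  Insert 4 (step 4): P = [1, 4] / [6, 9];  Q = [1, 2] / [3, 4]
  Insert 7 (step 5): P = [1, 4, 7] / [6, 9];  Q = [1, 2, 5] / [3, 4]
  Insert 3 (step 6): P = [1, 3, 7] / [4, 9] / [6];  Q = [1, 2, 5] / [3, 4] / [6]
  Insert 2 (step 7): P = [1, 2, 7] / [3, 9] / [4] / [6];  Q = [1, 2, 5] / [3, 4] / [6] / [7]
  Insert 5 (step 8): P = [1, 2, 5] / [3, 7] / [4, 9] / [6];  Q = [1, 2, 5] / [3, 4] / [6, 8] / [7]
  Insert 8 (step 9): P = [1, 2, 5, 8] / [3, 7] / [4, 9] / [6];  Q = [1, 2, 5, 9] / [3, 4] / [6, 8] / [7]
Final shape: (4, 2, 2, 1).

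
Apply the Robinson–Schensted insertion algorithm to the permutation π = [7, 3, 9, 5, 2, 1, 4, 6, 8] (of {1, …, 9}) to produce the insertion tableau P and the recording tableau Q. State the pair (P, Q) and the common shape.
P = [1, 4, 6, 8] / [2, 5] / [3, 9] / [7];  Q = [1, 3, 8, 9] / [2, 4] / [5, 7] / [6];  common shape = (4, 2, 2, 1)

Row-insert the values π_1, π_2, … into P one at a time, bumping the leftmost entry strictly greater than the inserted value down to the next row. The recording tableau Q records, in position (i, j), the step at which that cell was added to P.
  Insert 7 (step 1): P = [7];  Q = [1]
  Insert 3 (step 2): P = [3] / [7];  Q = [1] / [2]
  Insert 9 (step 3): P = [3, 9] / [7];  Q = [1, 3] / [2]
  Insert 5 (step 4): P = [3, 5] / [7, 9];  Q = [1, 3] / [2, 4]
  Insert 2 (step 5): P = [2, 5] / [3, 9] / [7];  Q = [1, 3] / [2, 4] / [5]
  Insert 1 (step 6): P = [1, 5] / [2, 9] / [3] / [7];  Q = [1, 3] / [2, 4] / [5] / [6]
  Insert 4 (step 7): P = [1, 4] / [2, 5] / [3, 9] / [7];  Q = [1, 3] / [2, 4] / [5, 7] / [6]
  Insert 6 (step 8): P = [1, 4, 6] / [2, 5] / [3, 9] / [7];  Q = [1, 3, 8] / [2, 4] / [5, 7] / [6]
  Insert 8 (step 9): P = [1, 4, 6, 8] / [2, 5] / [3, 9] / [7];  Q = [1, 3, 8, 9] / [2, 4] / [5, 7] / [6]
Final shape: (4, 2, 2, 1).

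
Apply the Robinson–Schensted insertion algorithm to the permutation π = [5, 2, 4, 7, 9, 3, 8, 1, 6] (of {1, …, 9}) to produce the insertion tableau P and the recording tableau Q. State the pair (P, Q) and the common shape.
P = [1, 3, 6, 8] / [2, 7] / [4, 9] / [5];  Q = [1, 3, 4, 5] / [2, 7] / [6, 9] / [8];  common shape = (4, 2, 2, 1)

Row-insert the values π_1, π_2, … into P one at a time, bumping the leftmost entry strictly greater than the inserted value down to the next row. The recording tableau Q records, in position (i, j), the step at which that cell was added to P.
  Insert 5 (step 1): P = [5];  Q = [1]
  Insert 2 (step 2): P = [2] / [5];  Q = [1] / [2]
  Insert 4 (step 3): P = [2, 4] / [5];  Q = [1, 3] / [2]
  Insert 7 (step 4): P = [2, 4, 7] / [5];  Q = [1, 3, 4] / [2]
  Insert 9 (step 5): P = [2, 4, 7, 9] / [5];  Q = [1, 3, 4, 5] / [2]
  Insert 3 (step 6): P = [2, 3, 7, 9] / [4] / [5];  Q = [1, 3, 4, 5] / [2] / [6]
  Insert 8 (step 7): P = [2, 3, 7, 8] / [4, 9] / [5];  Q = [1, 3, 4, 5] / [2, 7] / [6]
  Insert 1 (step 8): P = [1, 3, 7, 8] / [2, 9] / [4] / [5];  Q = [1, 3, 4, 5] / [2, 7] / [6] / [8]
  Insert 6 (step 9): P = [1, 3, 6, 8] / [2, 7] / [4, 9] / [5];  Q = [1, 3, 4, 5] / [2, 7] / [6, 9] / [8]
Final shape: (4, 2, 2, 1).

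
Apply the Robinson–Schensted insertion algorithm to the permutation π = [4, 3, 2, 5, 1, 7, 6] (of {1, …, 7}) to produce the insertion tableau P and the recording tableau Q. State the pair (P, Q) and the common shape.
P = [1, 5, 6] / [2, 7] / [3] / [4];  Q = [1, 4, 6] / [2, 7] / [3] / [5];  common shape = (3, 2, 1, 1)

Row-insert the values π_1, π_2, … into P one at a time, bumping the leftmost entry strictly greater than the inserted value down to the next row. The recording tableau Q records, in position (i, j), the step at which that cell was added to P.
  Insert 4 (step 1): P = [4];  Q = [1]
  Insert 3 (step 2): P = [3] / [4];  Q = [1] / [2]
  Insert 2 (step 3): P = [2] / [3] / [4];  Q = [1] / [2] / [3]
  Insert 5 (step 4): P = [2, 5] / [3] / [4];  Q = [1, 4] / [2] / [3]
  Insert 1 (step 5): P = [1, 5] / [2] / [3] / [4];  Q = [1, 4] / [2] / [3] / [5]
  Insert 7 (step 6): P = [1, 5, 7] / [2] / [3] / [4];  Q = [1, 4, 6] / [2] / [3] / [5]
  Insert 6 (step 7): P = [1, 5, 6] / [2, 7] / [3] / [4];  Q = [1, 4, 6] / [2, 7] / [3] / [5]
Final shape: (3, 2, 1, 1).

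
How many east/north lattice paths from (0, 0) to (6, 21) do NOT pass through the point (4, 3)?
Number of paths = 289360

Total paths from (0, 0) to (6, 21): C(27, 6) = 296010. Paths through (4, 3): (paths (0, 0) → (4, 3)) × (paths (4, 3) → (6, 21)) = C(7, 4) · C(20, 2) = 35 · 190 = 6650. Avoidance count = 296010 − 6650 = 289360.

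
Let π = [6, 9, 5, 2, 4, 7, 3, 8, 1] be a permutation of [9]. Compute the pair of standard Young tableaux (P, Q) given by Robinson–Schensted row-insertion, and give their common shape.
P = [1, 3, 7, 8] / [2, 9] / [4] / [5] / [6];  Q = [1, 2, 6, 8] / [3, 5] / [4] / [7] / [9];  common shape = (4, 2, 1, 1, 1)

Row-insert the values π_1, π_2, … into P one at a time, bumping the leftmost entry strictly greater than the inserted value down to the next row. The recording tableau Q records, in position (i, j), the step at which that cell was added to P.
  Insert 6 (step 1): P = [6];  Q = [1]
  Insert 9 (step 2): P = [6, 9];  Q = [1, 2]
  Insert 5 (step 3): P = [5, 9] / [6];  Q = [1, 2] / [3]
  Insert 2 (step 4): P = [2, 9] / [5] / [6];  Q = [1, 2] / [3] / [4]
  Insert 4 (step 5): P = [2, 4] / [5, 9] / [6];  Q = [1, 2] / [3, 5] / [4]
  Insert 7 (step 6): P = [2, 4, 7] / [5, 9] / [6];  Q = [1, 2, 6] / [3, 5] / [4]
  Insert 3 (step 7): P = [2, 3, 7] / [4, 9] / [5] / [6];  Q = [1, 2, 6] / [3, 5] / [4] / [7]
  Insert 8 (step 8): P = [2, 3, 7, 8] / [4, 9] / [5] / [6];  Q = [1, 2, 6, 8] / [3, 5] / [4] / [7]
  Insert 1 (step 9): P = [1, 3, 7, 8] / [2, 9] / [4] / [5] / [6];  Q = [1, 2, 6, 8] / [3, 5] / [4] / [7] / [9]
Final shape: (4, 2, 1, 1, 1).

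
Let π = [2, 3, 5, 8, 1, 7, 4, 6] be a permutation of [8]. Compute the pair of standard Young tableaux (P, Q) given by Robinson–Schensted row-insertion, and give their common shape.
P = [1, 3, 4, 6] / [2, 5, 7] / [8];  Q = [1, 2, 3, 4] / [5, 6, 8] / [7];  common shape = (4, 3, 1)

Row-insert the values π_1, π_2, … into P one at a time, bumping the leftmost entry strictly greater than the inserted value down to the next row. The recording tableau Q records, in position (i, j), the step at which that cell was added to P.
  Insert 2 (step 1): P = [2];  Q = [1]
  Insert 3 (step 2): P = [2, 3];  Q = [1, 2]
  Insert 5 (step 3): P = [2, 3, 5];  Q = [1, 2, 3]
  Insert 8 (step 4): P = [2, 3, 5, 8];  Q = [1, 2, 3, 4]
  Insert 1 (step 5): P = [1, 3, 5, 8] / [2];  Q = [1, 2, 3, 4] / [5]
  Insert 7 (step 6): P = [1, 3, 5, 7] / [2, 8];  Q = [1, 2, 3, 4] / [5, 6]
  Insert 4 (step 7): P = [1, 3, 4, 7] / [2, 5] / [8];  Q = [1, 2, 3, 4] / [5, 6] / [7]
  Insert 6 (step 8): P = [1, 3, 4, 6] / [2, 5, 7] / [8];  Q = [1, 2, 3, 4] / [5, 6, 8] / [7]
Final shape: (4, 3, 1).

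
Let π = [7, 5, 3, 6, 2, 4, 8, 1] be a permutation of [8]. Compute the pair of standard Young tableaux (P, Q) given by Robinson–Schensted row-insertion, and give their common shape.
P = [1, 4, 8] / [2, 6] / [3] / [5] / [7];  Q = [1, 4, 7] / [2, 6] / [3] / [5] / [8];  common shape = (3, 2, 1, 1, 1)

Row-insert the values π_1, π_2, … into P one at a time, bumping the leftmost entry strictly greater than the inserted value down to the next row. The recording tableau Q records, in position (i, j), the step at which that cell was added to P.
  Insert 7 (step 1): P = [7];  Q = [1]
  Insert 5 (step 2): P = [5] / [7];  Q = [1] / [2]
  Insert 3 (step 3): P = [3] / [5] / [7];  Q = [1] / [2] / [3]
  Insert 6 (step 4): P = [3, 6] / [5] / [7];  Q = [1, 4] / [2] / [3]
  Insert 2 (step 5): P = [2, 6] / [3] / [5] / [7];  Q = [1, 4] / [2] / [3] / [5]
  Insert 4 (step 6): P = [2, 4] / [3, 6] / [5] / [7];  Q = [1, 4] / [2, 6] / [3] / [5]
  Insert 8 (step 7): P = [2, 4, 8] / [3, 6] / [5] / [7];  Q = [1, 4, 7] / [2, 6] / [3] / [5]
  Insert 1 (step 8): P = [1, 4, 8] / [2, 6] / [3] / [5] / [7];  Q = [1, 4, 7] / [2, 6] / [3] / [5] / [8]
Final shape: (3, 2, 1, 1, 1).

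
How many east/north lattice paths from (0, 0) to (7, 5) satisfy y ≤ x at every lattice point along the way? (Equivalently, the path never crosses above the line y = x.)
Number of paths = 297

By the reflection principle (André's argument), the number of monotone paths to (7, 5) with n ≤ m that never go above y = x is C(12, 7) − C(12, 8) = 792 − 495 = 297.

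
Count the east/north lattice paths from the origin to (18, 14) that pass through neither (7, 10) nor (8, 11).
Number of paths = 434396884

Inclusion–exclusion. Total paths: C(32, 18) = 471435600. Through P₁: C(17, 7)·C(15, 11) = 26546520. Through P₂: C(19, 8)·C(13, 10) = 21616452. Since P₁ is strictly southwest of P₂, a monotone path through both must visit P₁ then P₂; paths through both = C(17, 7)·C(2, 1)·C(13, 10) = 11124256. Avoid both = 471435600 − 26546520 − 21616452 + 11124256 = 434396884.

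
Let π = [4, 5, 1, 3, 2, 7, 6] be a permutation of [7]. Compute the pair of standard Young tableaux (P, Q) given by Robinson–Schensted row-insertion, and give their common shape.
P = [1, 2, 6] / [3, 5, 7] / [4];  Q = [1, 2, 6] / [3, 4, 7] / [5];  common shape = (3, 3, 1)

Row-insert the values π_1, π_2, … into P one at a time, bumping the leftmost entry strictly greater than the inserted value down to the next row. The recording tableau Q records, in position (i, j), the step at which that cell was added to P.
  Insert 4 (step 1): P = [4];  Q = [1]
  Insert 5 (step 2): P = [4, 5];  Q = [1, 2]
  Insert 1 (step 3): P = [1, 5] / [4];  Q = [1, 2] / [3]
  Insert 3 (step 4): P = [1, 3] / [4, 5];  Q = [1, 2] / [3, 4]
  Insert 2 (step 5): P = [1, 2] / [3, 5] / [4];  Q = [1, 2] / [3, 4] / [5]
  Insert 7 (step 6): P = [1, 2, 7] / [3, 5] / [4];  Q = [1, 2, 6] / [3, 4] / [5]
  Insert 6 (step 7): P = [1, 2, 6] / [3, 5, 7] / [4];  Q = [1, 2, 6] / [3, 4, 7] / [5]
Final shape: (3, 3, 1).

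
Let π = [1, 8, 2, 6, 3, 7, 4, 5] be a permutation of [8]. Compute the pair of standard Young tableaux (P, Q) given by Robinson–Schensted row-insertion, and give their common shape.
P = [1, 2, 3, 4, 5] / [6, 7] / [8];  Q = [1, 2, 4, 6, 8] / [3, 7] / [5];  common shape = (5, 2, 1)

Row-insert the values π_1, π_2, … into P one at a time, bumping the leftmost entry strictly greater than the inserted value down to the next row. The recording tableau Q records, in position (i, j), the step at which that cell was added to P.
  Insert 1 (step 1): P = [1];  Q = [1]
  Insert 8 (step 2): P = [1, 8];  Q = [1, 2]
  Insert 2 (step 3): P = [1, 2] / [8];  Q = [1, 2] / [3]
  Insert 6 (step 4): P = [1, 2, 6] / [8];  Q = [1, 2, 4] / [3]
  Insert 3 (step 5): P = [1, 2, 3] / [6] / [8];  Q = [1, 2, 4] / [3] / [5]
  Insert 7 (step 6): P = [1, 2, 3, 7] / [6] / [8];  Q = [1, 2, 4, 6] / [3] / [5]
  Insert 4 (step 7): P = [1, 2, 3, 4] / [6, 7] / [8];  Q = [1, 2, 4, 6] / [3, 7] / [5]
  Insert 5 (step 8): P = [1, 2, 3, 4, 5] / [6, 7] / [8];  Q = [1, 2, 4, 6, 8] / [3, 7] / [5]
Final shape: (5, 2, 1).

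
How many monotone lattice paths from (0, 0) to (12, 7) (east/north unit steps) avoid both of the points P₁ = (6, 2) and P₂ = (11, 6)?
Number of paths = 19756

Inclusion–exclusion. Total paths: C(19, 12) = 50388. Through P₁: C(8, 6)·C(11, 6) = 12936. Through P₂: C(17, 11)·C(2, 1) = 24752. Since P₁ is strictly southwest of P₂, a monotone path through both must visit P₁ then P₂; paths through both = C(8, 6)·C(9, 5)·C(2, 1) = 7056. Avoid both = 50388 − 12936 − 24752 + 7056 = 19756.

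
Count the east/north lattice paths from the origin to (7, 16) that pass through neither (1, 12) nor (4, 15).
Number of paths = 227963

Inclusion–exclusion. Total paths: C(23, 7) = 245157. Through P₁: C(13, 1)·C(10, 6) = 2730. Through P₂: C(19, 4)·C(4, 3) = 15504. Since P₁ is strictly southwest of P₂, a monotone path through both must visit P₁ then P₂; paths through both = C(13, 1)·C(6, 3)·C(4, 3) = 1040. Avoid both = 245157 − 2730 − 15504 + 1040 = 227963.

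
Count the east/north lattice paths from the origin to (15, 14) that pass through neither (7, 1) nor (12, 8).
Number of paths = 65881584

Inclusion–exclusion. Total paths: C(29, 15) = 77558760. Through P₁: C(8, 7)·C(21, 8) = 1627920. Through P₂: C(20, 12)·C(9, 3) = 10581480. Since P₁ is strictly southwest of P₂, a monotone path through both must visit P₁ then P₂; paths through both = C(8, 7)·C(12, 5)·C(9, 3) = 532224. Avoid both = 77558760 − 1627920 − 10581480 + 532224 = 65881584.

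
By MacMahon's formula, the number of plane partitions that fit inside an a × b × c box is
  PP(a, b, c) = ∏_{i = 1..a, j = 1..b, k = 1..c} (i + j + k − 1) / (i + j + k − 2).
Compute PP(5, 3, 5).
PP(5, 3, 5) = 731808

Evaluate the triple product over i = 1..5, j = 1..3, k = 1..5. The factors are (2/1) · (3/2) · (4/3) · (5/4) · (6/5) · (3/2) · (4/3) · (5/4) · … (75 factors total). The numerators and denominators telescope so the product is an integer; carrying out the multiplication exactly gives PP(5, 3, 5) = 731808.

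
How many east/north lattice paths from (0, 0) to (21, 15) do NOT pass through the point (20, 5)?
Number of paths = 5567318130

Total paths from (0, 0) to (21, 15): C(36, 21) = 5567902560. Paths through (20, 5): (paths (0, 0) → (20, 5)) × (paths (20, 5) → (21, 15)) = C(25, 20) · C(11, 1) = 53130 · 11 = 584430. Avoidance count = 5567902560 − 584430 = 5567318130.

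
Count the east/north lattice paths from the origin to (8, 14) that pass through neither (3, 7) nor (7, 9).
Number of paths = 166890

Inclusion–exclusion. Total paths: C(22, 8) = 319770. Through P₁: C(10, 3)·C(12, 5) = 95040. Through P₂: C(16, 7)·C(6, 1) = 68640. Since P₁ is strictly southwest of P₂, a monotone path through both must visit P₁ then P₂; paths through both = C(10, 3)·C(6, 4)·C(6, 1) = 10800. Avoid both = 319770 − 95040 − 68640 + 10800 = 166890.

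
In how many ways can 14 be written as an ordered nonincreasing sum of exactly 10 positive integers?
p(14, 10 parts) = 5

Partitions of n into exactly k parts ↔ partitions of n − k into at most k parts (subtract 1 from each part). For n = 14, k = 10, the partitions are: 5+1+1+1+1+1+1+1+1+1, 4+2+1+1+1+1+1+1+1+1, 3+3+1+1+1+1+1+1+1+1, 3+2+2+1+1+1+1+1+1+1, 2+2+2+2+1+1+1+1+1+1. Count = 5.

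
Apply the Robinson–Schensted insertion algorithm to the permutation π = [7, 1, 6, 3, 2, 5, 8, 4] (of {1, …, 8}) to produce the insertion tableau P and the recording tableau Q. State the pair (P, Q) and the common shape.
P = [1, 2, 4, 8] / [3, 5] / [6] / [7];  Q = [1, 3, 6, 7] / [2, 8] / [4] / [5];  common shape = (4, 2, 1, 1)

Row-insert the values π_1, π_2, … into P one at a time, bumping the leftmost entry strictly greater than the inserted value down to the next row. The recording tableau Q records, in position (i, j), the step at which that cell was added to P.
  Insert 7 (step 1): P = [7];  Q = [1]
  Insert 1 (step 2): P = [1] / [7];  Q = [1] / [2]
  Insert 6 (step 3): P = [1, 6] / [7];  Q = [1, 3] / [2]
  Insert 3 (step 4): P = [1, 3] / [6] / [7];  Q = [1, 3] / [2] / [4]
  Insert 2 (step 5): P = [1, 2] / [3] / [6] / [7];  Q = [1, 3] / [2] / [4] / [5]
  Insert 5 (step 6): P = [1, 2, 5] / [3] / [6] / [7];  Q = [1, 3, 6] / [2] / [4] / [5]
  Insert 8 (step 7): P = [1, 2, 5, 8] / [3] / [6] / [7];  Q = [1, 3, 6, 7] / [2] / [4] / [5]
  Insert 4 (step 8): P = [1, 2, 4, 8] / [3, 5] / [6] / [7];  Q = [1, 3, 6, 7] / [2, 8] / [4] / [5]
Final shape: (4, 2, 1, 1).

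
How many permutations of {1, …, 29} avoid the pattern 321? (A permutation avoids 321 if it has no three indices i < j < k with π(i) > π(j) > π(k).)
C_29 = 1002242216651368

These 321-avoiding permutations are counted by the Catalan number C_n = (1/(n + 1)) · C(2n, n). For n = 29: C_29 = (1/30) · C(58, 29) = 30067266499541040/30 = 1002242216651368.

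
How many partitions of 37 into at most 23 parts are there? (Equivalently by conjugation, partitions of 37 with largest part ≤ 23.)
p(37, parts ≤ 23) = 21264

Use the recurrence p(n, m) = p(n, m−1) + p(n−m, m): either the largest part is < m (count p(n, m−1)) or the largest part is exactly m (remove one copy of m, count p(n−m, m)). With p(0, ·) = 1 this gives p(37, parts ≤ 23) = 21264. (By conjugating Young diagrams, this also counts partitions of 37 into at most 23 parts.)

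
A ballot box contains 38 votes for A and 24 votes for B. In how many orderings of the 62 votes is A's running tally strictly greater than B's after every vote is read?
Strict-lead orderings = 21898107332699325

Total orderings of the 62 votes with 38 for A: C(62, 38) = 96977332473382725. By the Bertrand ballot formula (Cycle Lemma / reflection principle), the number of orderings in which A is strictly ahead of B throughout is (p − q)/(p + q) · C(p + q, p) = (38 − 24)/(38 + 24) · 96977332473382725 = 21898107332699325.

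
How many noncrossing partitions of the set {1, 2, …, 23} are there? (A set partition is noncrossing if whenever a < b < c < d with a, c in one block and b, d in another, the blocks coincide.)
C_23 = 343059613650

These noncrossing partitions are counted by the Catalan number C_n = (1/(n + 1)) · C(2n, n). For n = 23: C_23 = (1/24) · C(46, 23) = 8233430727600/24 = 343059613650.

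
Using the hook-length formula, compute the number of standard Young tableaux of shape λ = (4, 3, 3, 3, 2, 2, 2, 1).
# SYT of shape (4, 3, 3, 3, 2, 2, 2, 1) = 21498880

Hook-length formula: f^λ = n! / Π hook(c), product over all cells c of the Young diagram. For λ = (4, 3, 3, 3, 2, 2, 2, 1), n = 20 boxes. Hook lengths by row (left-to-right, top-to-bottom): [11, 9, 5, 1]; [9, 7, 3]; [8, 6, 2]; [7, 5, 1]; [5, 3]; [4, 2]; [3, 1]; [1]. Product of hooks = 113164128000. So f^λ = 20! / 113164128000 = 2432902008176640000 / 113164128000 = 21498880.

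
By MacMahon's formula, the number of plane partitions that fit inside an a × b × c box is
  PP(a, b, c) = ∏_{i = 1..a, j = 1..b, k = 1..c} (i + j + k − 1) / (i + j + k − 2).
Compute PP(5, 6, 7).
PP(5, 6, 7) = 739309710568

Evaluate the triple product over i = 1..5, j = 1..6, k = 1..7. The factors are (2/1) · (3/2) · (4/3) · (5/4) · (6/5) · (7/6) · (8/7) · (3/2) · … (210 factors total). The numerators and denominators telescope so the product is an integer; carrying out the multiplication exactly gives PP(5, 6, 7) = 739309710568.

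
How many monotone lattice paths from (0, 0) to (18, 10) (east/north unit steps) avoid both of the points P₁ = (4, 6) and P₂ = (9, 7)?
Number of paths = 10240910

Inclusion–exclusion. Total paths: C(28, 18) = 13123110. Through P₁: C(10, 4)·C(18, 14) = 642600. Through P₂: C(16, 9)·C(12, 9) = 2516800. Since P₁ is strictly southwest of P₂, a monotone path through both must visit P₁ then P₂; paths through both = C(10, 4)·C(6, 5)·C(12, 9) = 277200. Avoid both = 13123110 − 642600 − 2516800 + 277200 = 10240910.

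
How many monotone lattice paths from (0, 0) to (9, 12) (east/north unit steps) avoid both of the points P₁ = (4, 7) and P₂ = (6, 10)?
Number of paths = 163690

Inclusion–exclusion. Total paths: C(21, 9) = 293930. Through P₁: C(11, 4)·C(10, 5) = 83160. Through P₂: C(16, 6)·C(5, 3) = 80080. Since P₁ is strictly southwest of P₂, a monotone path through both must visit P₁ then P₂; paths through both = C(11, 4)·C(5, 2)·C(5, 3) = 33000. Avoid both = 293930 − 83160 − 80080 + 33000 = 163690.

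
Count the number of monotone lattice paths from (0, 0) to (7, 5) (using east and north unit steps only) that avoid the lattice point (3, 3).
Number of paths = 492

Total paths from (0, 0) to (7, 5): C(12, 7) = 792. Paths through (3, 3): (paths (0, 0) → (3, 3)) × (paths (3, 3) → (7, 5)) = C(6, 3) · C(6, 4) = 20 · 15 = 300. Avoidance count = 792 − 300 = 492.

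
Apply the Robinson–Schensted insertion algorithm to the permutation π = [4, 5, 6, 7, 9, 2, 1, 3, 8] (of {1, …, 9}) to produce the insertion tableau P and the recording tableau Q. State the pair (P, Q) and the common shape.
P = [1, 3, 6, 7, 8] / [2, 5, 9] / [4];  Q = [1, 2, 3, 4, 5] / [6, 8, 9] / [7];  common shape = (5, 3, 1)

Row-insert the values π_1, π_2, … into P one at a time, bumping the leftmost entry strictly greater than the inserted value down to the next row. The recording tableau Q records, in position (i, j), the step at which that cell was added to P.
  Insert 4 (step 1): P = [4];  Q = [1]
  Insert 5 (step 2): P = [4, 5];  Q = [1, 2]
  Insert 6 (step 3): P = [4, 5, 6];  Q = [1, 2, 3]
  Insert 7 (step 4): P = [4, 5, 6, 7];  Q = [1, 2, 3, 4]
  Insert 9 (step 5): P = [4, 5, 6, 7, 9];  Q = [1, 2, 3, 4, 5]
  Insert 2 (step 6): P = [2, 5, 6, 7, 9] / [4];  Q = [1, 2, 3, 4, 5] / [6]
  Insert 1 (step 7): P = [1, 5, 6, 7, 9] / [2] / [4];  Q = [1, 2, 3, 4, 5] / [6] / [7]
  Insert 3 (step 8): P = [1, 3, 6, 7, 9] / [2, 5] / [4];  Q = [1, 2, 3, 4, 5] / [6, 8] / [7]
  Insert 8 (step 9): P = [1, 3, 6, 7, 8] / [2, 5, 9] / [4];  Q = [1, 2, 3, 4, 5] / [6, 8, 9] / [7]
Final shape: (5, 3, 1).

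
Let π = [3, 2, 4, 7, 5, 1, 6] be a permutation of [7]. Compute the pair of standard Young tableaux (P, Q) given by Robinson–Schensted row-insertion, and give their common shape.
P = [1, 4, 5, 6] / [2, 7] / [3];  Q = [1, 3, 4, 7] / [2, 5] / [6];  common shape = (4, 2, 1)

Row-insert the values π_1, π_2, … into P one at a time, bumping the leftmost entry strictly greater than the inserted value down to the next row. The recording tableau Q records, in position (i, j), the step at which that cell was added to P.
  Insert 3 (step 1): P = [3];  Q = [1]
  Insert 2 (step 2): P = [2] / [3];  Q = [1] / [2]
  Insert 4 (step 3): P = [2, 4] / [3];  Q = [1, 3] / [2]
  Insert 7 (step 4): P = [2, 4, 7] / [3];  Q = [1, 3, 4] / [2]
  Insert 5 (step 5): P = [2, 4, 5] / [3, 7];  Q = [1, 3, 4] / [2, 5]
  Insert 1 (step 6): P = [1, 4, 5] / [2, 7] / [3];  Q = [1, 3, 4] / [2, 5] / [6]
  Insert 6 (step 7): P = [1, 4, 5, 6] / [2, 7] / [3];  Q = [1, 3, 4, 7] / [2, 5] / [6]
Final shape: (4, 2, 1).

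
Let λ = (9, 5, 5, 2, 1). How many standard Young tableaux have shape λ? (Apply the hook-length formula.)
# SYT of shape (9, 5, 5, 2, 1) = 895356000

Hook-length formula: f^λ = n! / Π hook(c), product over all cells c of the Young diagram. For λ = (9, 5, 5, 2, 1), n = 22 boxes. Hook lengths by row (left-to-right, top-to-bottom): [13, 11, 9, 8, 7, 4, 3, 2, 1]; [8, 6, 4, 3, 2]; [7, 5, 3, 2, 1]; [3, 1]; [1]. Product of hooks = 1255367393280. So f^λ = 22! / 1255367393280 = 1124000727777607680000 / 1255367393280 = 895356000.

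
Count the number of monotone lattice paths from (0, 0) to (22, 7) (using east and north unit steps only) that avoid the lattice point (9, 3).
Number of paths = 1037180

Total paths from (0, 0) to (22, 7): C(29, 22) = 1560780. Paths through (9, 3): (paths (0, 0) → (9, 3)) × (paths (9, 3) → (22, 7)) = C(12, 9) · C(17, 13) = 220 · 2380 = 523600. Avoidance count = 1560780 − 523600 = 1037180.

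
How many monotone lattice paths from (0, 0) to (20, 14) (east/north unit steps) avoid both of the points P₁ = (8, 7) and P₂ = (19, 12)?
Number of paths = 728691525

Inclusion–exclusion. Total paths: C(34, 20) = 1391975640. Through P₁: C(15, 8)·C(19, 12) = 324246780. Through P₂: C(31, 19)·C(3, 1) = 423361575. Since P₁ is strictly southwest of P₂, a monotone path through both must visit P₁ then P₂; paths through both = C(15, 8)·C(16, 11)·C(3, 1) = 84324240. Avoid both = 1391975640 − 324246780 − 423361575 + 84324240 = 728691525.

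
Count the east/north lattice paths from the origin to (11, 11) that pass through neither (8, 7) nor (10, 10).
Number of paths = 239395

Inclusion–exclusion. Total paths: C(22, 11) = 705432. Through P₁: C(15, 8)·C(7, 3) = 225225. Through P₂: C(20, 10)·C(2, 1) = 369512. Since P₁ is strictly southwest of P₂, a monotone path through both must visit P₁ then P₂; paths through both = C(15, 8)·C(5, 2)·C(2, 1) = 128700. Avoid both = 705432 − 225225 − 369512 + 128700 = 239395.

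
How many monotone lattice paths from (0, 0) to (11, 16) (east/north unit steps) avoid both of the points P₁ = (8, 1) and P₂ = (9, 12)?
Number of paths = 8623221

Inclusion–exclusion. Total paths: C(27, 11) = 13037895. Through P₁: C(9, 8)·C(18, 3) = 7344. Through P₂: C(21, 9)·C(6, 2) = 4408950. Since P₁ is strictly southwest of P₂, a monotone path through both must visit P₁ then P₂; paths through both = C(9, 8)·C(12, 1)·C(6, 2) = 1620. Avoid both = 13037895 − 7344 − 4408950 + 1620 = 8623221.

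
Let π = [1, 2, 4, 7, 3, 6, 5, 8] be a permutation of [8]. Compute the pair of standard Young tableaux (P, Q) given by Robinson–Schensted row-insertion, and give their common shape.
P = [1, 2, 3, 5, 8] / [4, 6] / [7];  Q = [1, 2, 3, 4, 8] / [5, 6] / [7];  common shape = (5, 2, 1)

Row-insert the values π_1, π_2, … into P one at a time, bumping the leftmost entry strictly greater than the inserted value down to the next row. The recording tableau Q records, in position (i, j), the step at which that cell was added to P.
  Insert 1 (step 1): P = [1];  Q = [1]
  Insert 2 (step 2): P = [1, 2];  Q = [1, 2]
  Insert 4 (step 3): P = [1, 2, 4];  Q = [1, 2, 3]
  Insert 7 (step 4): P = [1, 2, 4, 7];  Q = [1, 2, 3, 4]
  Insert 3 (step 5): P = [1, 2, 3, 7] / [4];  Q = [1, 2, 3, 4] / [5]
  Insert 6 (step 6): P = [1, 2, 3, 6] / [4, 7];  Q = [1, 2, 3, 4] / [5, 6]
  Insert 5 (step 7): P = [1, 2, 3, 5] / [4, 6] / [7];  Q = [1, 2, 3, 4] / [5, 6] / [7]
  Insert 8 (step 8): P = [1, 2, 3, 5, 8] / [4, 6] / [7];  Q = [1, 2, 3, 4, 8] / [5, 6] / [7]
Final shape: (5, 2, 1).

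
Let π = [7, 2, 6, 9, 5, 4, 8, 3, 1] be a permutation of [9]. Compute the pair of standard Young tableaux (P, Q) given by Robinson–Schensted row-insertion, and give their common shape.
P = [1, 3, 8] / [2, 9] / [4] / [5] / [6] / [7];  Q = [1, 3, 4] / [2, 7] / [5] / [6] / [8] / [9];  common shape = (3, 2, 1, 1, 1, 1)

Row-insert the values π_1, π_2, … into P one at a time, bumping the leftmost entry strictly greater than the inserted value down to the next row. The recording tableau Q records, in position (i, j), the step at which that cell was added to P.
  Insert 7 (step 1): P = [7];  Q = [1]
  Insert 2 (step 2): P = [2] / [7];  Q = [1] / [2]
  Insert 6 (step 3): P = [2, 6] / [7];  Q = [1, 3] / [2]
  Insert 9 (step 4): P = [2, 6, 9] / [7];  Q = [1, 3, 4] / [2]
  Insert 5 (step 5): P = [2, 5, 9] / [6] / [7];  Q = [1, 3, 4] / [2] / [5]
  Insert 4 (step 6): P = [2, 4, 9] / [5] / [6] / [7];  Q = [1, 3, 4] / [2] / [5] / [6]
  Insert 8 (step 7): P = [2, 4, 8] / [5, 9] / [6] / [7];  Q = [1, 3, 4] / [2, 7] / [5] / [6]
  Insert 3 (step 8): P = [2, 3, 8] / [4, 9] / [5] / [6] / [7];  Q = [1, 3, 4] / [2, 7] / [5] / [6] / [8]
  Insert 1 (step 9): P = [1, 3, 8] / [2, 9] / [4] / [5] / [6] / [7];  Q = [1, 3, 4] / [2, 7] / [5] / [6] / [8] / [9]
Final shape: (3, 2, 1, 1, 1, 1).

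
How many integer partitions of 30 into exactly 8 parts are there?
p(30, 8 parts) = 638

Partitions of n into exactly k parts are in bijection with partitions of n − k into at most k parts (subtract 1 from each part). So p(30, exactly 8) = p(22, parts ≤ 8). Computing via the recurrence p(m, j) = p(m, j−1) + p(m−j, j) gives 638.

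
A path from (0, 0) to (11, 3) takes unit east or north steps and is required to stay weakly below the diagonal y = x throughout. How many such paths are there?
Number of paths = 273

By the reflection principle (André's argument), the number of monotone paths to (11, 3) with n ≤ m that never go above y = x is C(14, 11) − C(14, 12) = 364 − 91 = 273.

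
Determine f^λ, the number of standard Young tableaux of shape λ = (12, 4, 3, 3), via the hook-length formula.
# SYT of shape (12, 4, 3, 3) = 59093496

Hook-length formula: f^λ = n! / Π hook(c), product over all cells c of the Young diagram. For λ = (12, 4, 3, 3), n = 22 boxes. Hook lengths by row (left-to-right, top-to-bottom): [15, 14, 13, 10, 8, 7, 6, 5, 4, 3, 2, 1]; [6, 5, 4, 1]; [4, 3, 2]; [3, 2, 1]. Product of hooks = 19020718080000. So f^λ = 22! / 19020718080000 = 1124000727777607680000 / 19020718080000 = 59093496.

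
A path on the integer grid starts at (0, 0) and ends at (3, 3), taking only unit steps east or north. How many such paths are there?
Number of paths = 20

A monotone lattice path from (0, 0) to (3, 3) consists of 3 east steps and 3 north steps in some order, so it is determined by which 3 of the 6 steps are east. The count is C(6, 3) = 20.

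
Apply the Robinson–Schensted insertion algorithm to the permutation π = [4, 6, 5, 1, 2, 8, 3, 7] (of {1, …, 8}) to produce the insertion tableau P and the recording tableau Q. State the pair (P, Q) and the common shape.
P = [1, 2, 3, 7] / [4, 5, 8] / [6];  Q = [1, 2, 6, 8] / [3, 5, 7] / [4];  common shape = (4, 3, 1)

Row-insert the values π_1, π_2, … into P one at a time, bumping the leftmost entry strictly greater than the inserted value down to the next row. The recording tableau Q records, in position (i, j), the step at which that cell was added to P.
  Insert 4 (step 1): P = [4];  Q = [1]
  Insert 6 (step 2): P = [4, 6];  Q = [1, 2]
  Insert 5 (step 3): P = [4, 5] / [6];  Q = [1, 2] / [3]
  Insert 1 (step 4): P = [1, 5] / [4] / [6];  Q = [1, 2] / [3] / [4]
  Insert 2 (step 5): P = [1, 2] / [4, 5] / [6];  Q = [1, 2] / [3, 5] / [4]
  Insert 8 (step 6): P = [1, 2, 8] / [4, 5] / [6];  Q = [1, 2, 6] / [3, 5] / [4]
  Insert 3 (step 7): P = [1, 2, 3] / [4, 5, 8] / [6];  Q = [1, 2, 6] / [3, 5, 7] / [4]
  Insert 7 (step 8): P = [1, 2, 3, 7] / [4, 5, 8] / [6];  Q = [1, 2, 6, 8] / [3, 5, 7] / [4]
Final shape: (4, 3, 1).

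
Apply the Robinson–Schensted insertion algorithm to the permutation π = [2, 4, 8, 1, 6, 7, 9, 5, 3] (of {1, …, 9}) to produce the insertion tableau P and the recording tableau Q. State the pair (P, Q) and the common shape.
P = [1, 3, 5, 7, 9] / [2, 4] / [6] / [8];  Q = [1, 2, 3, 6, 7] / [4, 5] / [8] / [9];  common shape = (5, 2, 1, 1)

Row-insert the values π_1, π_2, … into P one at a time, bumping the leftmost entry strictly greater than the inserted value down to the next row. The recording tableau Q records, in position (i, j), the step at which that cell was added to P.
  Insert 2 (step 1): P = [2];  Q = [1]
  Insert 4 (step 2): P = [2, 4];  Q = [1, 2]
  Insert 8 (step 3): P = [2, 4, 8];  Q = [1, 2, 3]
  Insert 1 (step 4): P = [1, 4, 8] / [2];  Q = [1, 2, 3] / [4]
  Insert 6 (step 5): P = [1, 4, 6] / [2, 8];  Q = [1, 2, 3] / [4, 5]
  Insert 7 (step 6): P = [1, 4, 6, 7] / [2, 8];  Q = [1, 2, 3, 6] / [4, 5]
  Insert 9 (step 7): P = [1, 4, 6, 7, 9] / [2, 8];  Q = [1, 2, 3, 6, 7] / [4, 5]
  Insert 5 (step 8): P = [1, 4, 5, 7, 9] / [2, 6] / [8];  Q = [1, 2, 3, 6, 7] / [4, 5] / [8]
  Insert 3 (step 9): P = [1, 3, 5, 7, 9] / [2, 4] / [6] / [8];  Q = [1, 2, 3, 6, 7] / [4, 5] / [8] / [9]
Final shape: (5, 2, 1, 1).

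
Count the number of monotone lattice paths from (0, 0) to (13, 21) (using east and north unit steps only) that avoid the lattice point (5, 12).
Number of paths = 777553480

Total paths from (0, 0) to (13, 21): C(34, 13) = 927983760. Paths through (5, 12): (paths (0, 0) → (5, 12)) × (paths (5, 12) → (13, 21)) = C(17, 5) · C(17, 8) = 6188 · 24310 = 150430280. Avoidance count = 927983760 − 150430280 = 777553480.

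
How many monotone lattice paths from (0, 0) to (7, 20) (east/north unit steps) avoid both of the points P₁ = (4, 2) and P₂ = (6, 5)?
Number of paths = 863088

Inclusion–exclusion. Total paths: C(27, 7) = 888030. Through P₁: C(6, 4)·C(21, 3) = 19950. Through P₂: C(11, 6)·C(16, 1) = 7392. Since P₁ is strictly southwest of P₂, a monotone path through both must visit P₁ then P₂; paths through both = C(6, 4)·C(5, 2)·C(16, 1) = 2400. Avoid both = 888030 − 19950 − 7392 + 2400 = 863088.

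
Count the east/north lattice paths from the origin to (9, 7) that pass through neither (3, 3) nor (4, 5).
Number of paths = 5854

Inclusion–exclusion. Total paths: C(16, 9) = 11440. Through P₁: C(6, 3)·C(10, 6) = 4200. Through P₂: C(9, 4)·C(7, 5) = 2646. Since P₁ is strictly southwest of P₂, a monotone path through both must visit P₁ then P₂; paths through both = C(6, 3)·C(3, 1)·C(7, 5) = 1260. Avoid both = 11440 − 4200 − 2646 + 1260 = 5854.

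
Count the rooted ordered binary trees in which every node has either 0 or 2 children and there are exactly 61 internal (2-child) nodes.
C_61 = 6182127958584855650487080847216336

These full binary trees are counted by the Catalan number C_n = (1/(n + 1)) · C(2n, n). For n = 61: C_61 = (1/62) · C(122, 61) = 383291933432261050330199012527412832/62 = 6182127958584855650487080847216336.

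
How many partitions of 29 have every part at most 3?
p(29, parts ≤ 3) = 85

Use the recurrence p(n, m) = p(n, m−1) + p(n−m, m): either the largest part is < m (count p(n, m−1)) or the largest part is exactly m (remove one copy of m, count p(n−m, m)). With p(0, ·) = 1 this gives p(29, parts ≤ 3) = 85. (By conjugating Young diagrams, this also counts partitions of 29 into at most 3 parts.)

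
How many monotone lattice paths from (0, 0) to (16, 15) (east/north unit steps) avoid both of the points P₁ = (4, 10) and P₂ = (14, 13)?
Number of paths = 175713923

Inclusion–exclusion. Total paths: C(31, 16) = 300540195. Through P₁: C(14, 4)·C(17, 12) = 6194188. Through P₂: C(27, 14)·C(4, 2) = 120349800. Since P₁ is strictly southwest of P₂, a monotone path through both must visit P₁ then P₂; paths through both = C(14, 4)·C(13, 10)·C(4, 2) = 1717716. Avoid both = 300540195 − 6194188 − 120349800 + 1717716 = 175713923.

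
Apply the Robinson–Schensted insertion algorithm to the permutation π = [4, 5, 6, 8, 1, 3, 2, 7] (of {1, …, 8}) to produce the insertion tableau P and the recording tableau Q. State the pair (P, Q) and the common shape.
P = [1, 2, 6, 7] / [3, 5, 8] / [4];  Q = [1, 2, 3, 4] / [5, 6, 8] / [7];  common shape = (4, 3, 1)

Row-insert the values π_1, π_2, … into P one at a time, bumping the leftmost entry strictly greater than the inserted value down to the next row. The recording tableau Q records, in position (i, j), the step at which that cell was added to P.
  Insert 4 (step 1): P = [4];  Q = [1]
  Insert 5 (step 2): P = [4, 5];  Q = [1, 2]
  Insert 6 (step 3): P = [4, 5, 6];  Q = [1, 2, 3]
  Insert 8 (step 4): P = [4, 5, 6, 8];  Q = [1, 2, 3, 4]
  Insert 1 (step 5): P = [1, 5, 6, 8] / [4];  Q = [1, 2, 3, 4] / [5]
  Insert 3 (step 6): P = [1, 3, 6, 8] / [4, 5];  Q = [1, 2, 3, 4] / [5, 6]
  Insert 2 (step 7): P = [1, 2, 6, 8] / [3, 5] / [4];  Q = [1, 2, 3, 4] / [5, 6] / [7]
  Insert 7 (step 8): P = [1, 2, 6, 7] / [3, 5, 8] / [4];  Q = [1, 2, 3, 4] / [5, 6, 8] / [7]
Final shape: (4, 3, 1).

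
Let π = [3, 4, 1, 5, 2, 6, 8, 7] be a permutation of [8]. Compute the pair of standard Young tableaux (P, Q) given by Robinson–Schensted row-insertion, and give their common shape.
P = [1, 2, 5, 6, 7] / [3, 4, 8];  Q = [1, 2, 4, 6, 7] / [3, 5, 8];  common shape = (5, 3)

Row-insert the values π_1, π_2, … into P one at a time, bumping the leftmost entry strictly greater than the inserted value down to the next row. The recording tableau Q records, in position (i, j), the step at which that cell was added to P.
  Insert 3 (step 1): P = [3];  Q = [1]
  Insert 4 (step 2): P = [3, 4];  Q = [1, 2]
  Insert 1 (step 3): P = [1, 4] / [3];  Q = [1, 2] / [3]
  Insert 5 (step 4): P = [1, 4, 5] / [3];  Q = [1, 2, 4] / [3]
  Insert 2 (step 5): P = [1, 2, 5] / [3, 4];  Q = [1, 2, 4] / [3, 5]
  Insert 6 (step 6): P = [1, 2, 5, 6] / [3, 4];  Q = [1, 2, 4, 6] / [3, 5]
  Insert 8 (step 7): P = [1, 2, 5, 6, 8] / [3, 4];  Q = [1, 2, 4, 6, 7] / [3, 5]
  Insert 7 (step 8): P = [1, 2, 5, 6, 7] / [3, 4, 8];  Q = [1, 2, 4, 6, 7] / [3, 5, 8]
Final shape: (5, 3).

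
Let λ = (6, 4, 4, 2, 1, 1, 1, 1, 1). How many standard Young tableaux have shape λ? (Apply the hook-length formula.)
# SYT of shape (6, 4, 4, 2, 1, 1, 1, 1, 1) = 342839952

Hook-length formula: f^λ = n! / Π hook(c), product over all cells c of the Young diagram. For λ = (6, 4, 4, 2, 1, 1, 1, 1, 1), n = 21 boxes. Hook lengths by row (left-to-right, top-to-bottom): [14, 8, 6, 5, 2, 1]; [11, 5, 3, 2]; [10, 4, 2, 1]; [7, 1]; [5]; [4]; [3]; [2]; [1]. Product of hooks = 149022720000. So f^λ = 21! / 149022720000 = 51090942171709440000 / 149022720000 = 342839952.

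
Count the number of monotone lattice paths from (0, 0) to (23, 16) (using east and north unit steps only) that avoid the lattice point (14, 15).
Number of paths = 36935673390

Total paths from (0, 0) to (23, 16): C(39, 23) = 37711260990. Paths through (14, 15): (paths (0, 0) → (14, 15)) × (paths (14, 15) → (23, 16)) = C(29, 14) · C(10, 9) = 77558760 · 10 = 775587600. Avoidance count = 37711260990 − 775587600 = 36935673390.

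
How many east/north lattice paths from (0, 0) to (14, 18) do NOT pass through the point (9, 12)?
Number of paths = 335639940

Total paths from (0, 0) to (14, 18): C(32, 14) = 471435600. Paths through (9, 12): (paths (0, 0) → (9, 12)) × (paths (9, 12) → (14, 18)) = C(21, 9) · C(11, 5) = 293930 · 462 = 135795660. Avoidance count = 471435600 − 135795660 = 335639940.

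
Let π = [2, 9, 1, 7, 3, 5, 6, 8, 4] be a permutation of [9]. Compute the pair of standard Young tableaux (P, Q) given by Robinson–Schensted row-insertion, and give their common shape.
P = [1, 3, 4, 6, 8] / [2, 5] / [7] / [9];  Q = [1, 2, 6, 7, 8] / [3, 4] / [5] / [9];  common shape = (5, 2, 1, 1)

Row-insert the values π_1, π_2, … into P one at a time, bumping the leftmost entry strictly greater than the inserted value down to the next row. The recording tableau Q records, in position (i, j), the step at which that cell was added to P.
  Insert 2 (step 1): P = [2];  Q = [1]
  Insert 9 (step 2): P = [2, 9];  Q = [1, 2]
  Insert 1 (step 3): P = [1, 9] / [2];  Q = [1, 2] / [3]
  Insert 7 (step 4): P = [1, 7] / [2, 9];  Q = [1, 2] / [3, 4]
  Insert 3 (step 5): P = [1, 3] / [2, 7] / [9];  Q = [1, 2] / [3, 4] / [5]
  Insert 5 (step 6): P = [1, 3, 5] / [2, 7] / [9];  Q = [1, 2, 6] / [3, 4] / [5]
  Insert 6 (step 7): P = [1, 3, 5, 6] / [2, 7] / [9];  Q = [1, 2, 6, 7] / [3, 4] / [5]
  Insert 8 (step 8): P = [1, 3, 5, 6, 8] / [2, 7] / [9];  Q = [1, 2, 6, 7, 8] / [3, 4] / [5]
  Insert 4 (step 9): P = [1, 3, 4, 6, 8] / [2, 5] / [7] / [9];  Q = [1, 2, 6, 7, 8] / [3, 4] / [5] / [9]
Final shape: (5, 2, 1, 1).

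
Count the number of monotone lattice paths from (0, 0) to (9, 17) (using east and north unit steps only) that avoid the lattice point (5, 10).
Number of paths = 2133560

Total paths from (0, 0) to (9, 17): C(26, 9) = 3124550. Paths through (5, 10): (paths (0, 0) → (5, 10)) × (paths (5, 10) → (9, 17)) = C(15, 5) · C(11, 4) = 3003 · 330 = 990990. Avoidance count = 3124550 − 990990 = 2133560.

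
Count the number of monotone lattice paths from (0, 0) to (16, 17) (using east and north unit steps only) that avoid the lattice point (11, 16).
Number of paths = 1088575740

Total paths from (0, 0) to (16, 17): C(33, 16) = 1166803110. Paths through (11, 16): (paths (0, 0) → (11, 16)) × (paths (11, 16) → (16, 17)) = C(27, 11) · C(6, 5) = 13037895 · 6 = 78227370. Avoidance count = 1166803110 − 78227370 = 1088575740.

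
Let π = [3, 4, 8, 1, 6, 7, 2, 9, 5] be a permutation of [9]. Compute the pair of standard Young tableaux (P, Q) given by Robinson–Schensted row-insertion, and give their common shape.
P = [1, 2, 5, 7, 9] / [3, 4, 6] / [8];  Q = [1, 2, 3, 6, 8] / [4, 5, 9] / [7];  common shape = (5, 3, 1)

Row-insert the values π_1, π_2, … into P one at a time, bumping the leftmost entry strictly greater than the inserted value down to the next row. The recording tableau Q records, in position (i, j), the step at which that cell was added to P.
  Insert 3 (step 1): P = [3];  Q = [1]
  Insert 4 (step 2): P = [3, 4];  Q = [1, 2]
  Insert 8 (step 3): P = [3, 4, 8];  Q = [1, 2, 3]
  Insert 1 (step 4): P = [1, 4, 8] / [3];  Q = [1, 2, 3] / [4]
  Insert 6 (step 5): P = [1, 4, 6] / [3, 8];  Q = [1, 2, 3] / [4, 5]
  Insert 7 (step 6): P = [1, 4, 6, 7] / [3, 8];  Q = [1, 2, 3, 6] / [4, 5]
  Insert 2 (step 7): P = [1, 2, 6, 7] / [3, 4] / [8];  Q = [1, 2, 3, 6] / [4, 5] / [7]
  Insert 9 (step 8): P = [1, 2, 6, 7, 9] / [3, 4] / [8];  Q = [1, 2, 3, 6, 8] / [4, 5] / [7]
  Insert 5 (step 9): P = [1, 2, 5, 7, 9] / [3, 4, 6] / [8];  Q = [1, 2, 3, 6, 8] / [4, 5, 9] / [7]
Final shape: (5, 3, 1).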